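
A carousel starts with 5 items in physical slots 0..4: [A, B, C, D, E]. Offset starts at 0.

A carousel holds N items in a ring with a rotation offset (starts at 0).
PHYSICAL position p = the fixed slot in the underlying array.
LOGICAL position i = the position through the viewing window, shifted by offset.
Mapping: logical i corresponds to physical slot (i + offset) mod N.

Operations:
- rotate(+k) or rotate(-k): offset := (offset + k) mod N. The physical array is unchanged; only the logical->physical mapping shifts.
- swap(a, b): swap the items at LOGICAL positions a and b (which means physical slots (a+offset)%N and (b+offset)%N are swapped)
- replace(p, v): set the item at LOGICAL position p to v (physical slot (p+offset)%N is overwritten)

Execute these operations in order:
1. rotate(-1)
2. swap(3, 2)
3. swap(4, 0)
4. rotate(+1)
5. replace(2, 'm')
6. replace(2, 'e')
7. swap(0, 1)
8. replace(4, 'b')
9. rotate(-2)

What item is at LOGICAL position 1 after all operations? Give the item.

After op 1 (rotate(-1)): offset=4, physical=[A,B,C,D,E], logical=[E,A,B,C,D]
After op 2 (swap(3, 2)): offset=4, physical=[A,C,B,D,E], logical=[E,A,C,B,D]
After op 3 (swap(4, 0)): offset=4, physical=[A,C,B,E,D], logical=[D,A,C,B,E]
After op 4 (rotate(+1)): offset=0, physical=[A,C,B,E,D], logical=[A,C,B,E,D]
After op 5 (replace(2, 'm')): offset=0, physical=[A,C,m,E,D], logical=[A,C,m,E,D]
After op 6 (replace(2, 'e')): offset=0, physical=[A,C,e,E,D], logical=[A,C,e,E,D]
After op 7 (swap(0, 1)): offset=0, physical=[C,A,e,E,D], logical=[C,A,e,E,D]
After op 8 (replace(4, 'b')): offset=0, physical=[C,A,e,E,b], logical=[C,A,e,E,b]
After op 9 (rotate(-2)): offset=3, physical=[C,A,e,E,b], logical=[E,b,C,A,e]

Answer: b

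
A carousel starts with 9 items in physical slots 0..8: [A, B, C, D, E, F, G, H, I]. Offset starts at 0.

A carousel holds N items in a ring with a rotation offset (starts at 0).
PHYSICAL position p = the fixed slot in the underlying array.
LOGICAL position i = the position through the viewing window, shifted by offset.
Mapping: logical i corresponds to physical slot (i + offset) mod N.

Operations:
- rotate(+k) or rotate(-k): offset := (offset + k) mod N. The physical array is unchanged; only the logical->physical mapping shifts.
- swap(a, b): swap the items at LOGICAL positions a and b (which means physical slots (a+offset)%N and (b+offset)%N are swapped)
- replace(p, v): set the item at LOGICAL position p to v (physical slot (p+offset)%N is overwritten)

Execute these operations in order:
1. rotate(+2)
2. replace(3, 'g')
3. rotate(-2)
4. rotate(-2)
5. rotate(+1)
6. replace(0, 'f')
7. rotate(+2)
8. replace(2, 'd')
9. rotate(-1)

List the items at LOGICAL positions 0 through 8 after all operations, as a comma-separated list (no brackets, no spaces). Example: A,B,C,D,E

Answer: A,B,C,d,E,g,G,H,f

Derivation:
After op 1 (rotate(+2)): offset=2, physical=[A,B,C,D,E,F,G,H,I], logical=[C,D,E,F,G,H,I,A,B]
After op 2 (replace(3, 'g')): offset=2, physical=[A,B,C,D,E,g,G,H,I], logical=[C,D,E,g,G,H,I,A,B]
After op 3 (rotate(-2)): offset=0, physical=[A,B,C,D,E,g,G,H,I], logical=[A,B,C,D,E,g,G,H,I]
After op 4 (rotate(-2)): offset=7, physical=[A,B,C,D,E,g,G,H,I], logical=[H,I,A,B,C,D,E,g,G]
After op 5 (rotate(+1)): offset=8, physical=[A,B,C,D,E,g,G,H,I], logical=[I,A,B,C,D,E,g,G,H]
After op 6 (replace(0, 'f')): offset=8, physical=[A,B,C,D,E,g,G,H,f], logical=[f,A,B,C,D,E,g,G,H]
After op 7 (rotate(+2)): offset=1, physical=[A,B,C,D,E,g,G,H,f], logical=[B,C,D,E,g,G,H,f,A]
After op 8 (replace(2, 'd')): offset=1, physical=[A,B,C,d,E,g,G,H,f], logical=[B,C,d,E,g,G,H,f,A]
After op 9 (rotate(-1)): offset=0, physical=[A,B,C,d,E,g,G,H,f], logical=[A,B,C,d,E,g,G,H,f]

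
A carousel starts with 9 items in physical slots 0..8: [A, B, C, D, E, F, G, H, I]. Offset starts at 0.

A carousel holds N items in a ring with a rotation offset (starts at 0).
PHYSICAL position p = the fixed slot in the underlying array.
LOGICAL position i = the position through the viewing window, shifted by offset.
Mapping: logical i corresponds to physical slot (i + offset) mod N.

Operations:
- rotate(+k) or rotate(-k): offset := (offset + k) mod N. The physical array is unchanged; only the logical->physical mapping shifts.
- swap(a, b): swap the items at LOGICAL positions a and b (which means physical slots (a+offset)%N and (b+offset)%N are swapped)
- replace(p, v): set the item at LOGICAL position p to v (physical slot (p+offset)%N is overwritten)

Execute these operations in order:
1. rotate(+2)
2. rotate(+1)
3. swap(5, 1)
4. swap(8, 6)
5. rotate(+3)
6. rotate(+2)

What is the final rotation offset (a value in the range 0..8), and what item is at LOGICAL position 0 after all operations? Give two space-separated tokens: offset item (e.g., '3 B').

Answer: 8 E

Derivation:
After op 1 (rotate(+2)): offset=2, physical=[A,B,C,D,E,F,G,H,I], logical=[C,D,E,F,G,H,I,A,B]
After op 2 (rotate(+1)): offset=3, physical=[A,B,C,D,E,F,G,H,I], logical=[D,E,F,G,H,I,A,B,C]
After op 3 (swap(5, 1)): offset=3, physical=[A,B,C,D,I,F,G,H,E], logical=[D,I,F,G,H,E,A,B,C]
After op 4 (swap(8, 6)): offset=3, physical=[C,B,A,D,I,F,G,H,E], logical=[D,I,F,G,H,E,C,B,A]
After op 5 (rotate(+3)): offset=6, physical=[C,B,A,D,I,F,G,H,E], logical=[G,H,E,C,B,A,D,I,F]
After op 6 (rotate(+2)): offset=8, physical=[C,B,A,D,I,F,G,H,E], logical=[E,C,B,A,D,I,F,G,H]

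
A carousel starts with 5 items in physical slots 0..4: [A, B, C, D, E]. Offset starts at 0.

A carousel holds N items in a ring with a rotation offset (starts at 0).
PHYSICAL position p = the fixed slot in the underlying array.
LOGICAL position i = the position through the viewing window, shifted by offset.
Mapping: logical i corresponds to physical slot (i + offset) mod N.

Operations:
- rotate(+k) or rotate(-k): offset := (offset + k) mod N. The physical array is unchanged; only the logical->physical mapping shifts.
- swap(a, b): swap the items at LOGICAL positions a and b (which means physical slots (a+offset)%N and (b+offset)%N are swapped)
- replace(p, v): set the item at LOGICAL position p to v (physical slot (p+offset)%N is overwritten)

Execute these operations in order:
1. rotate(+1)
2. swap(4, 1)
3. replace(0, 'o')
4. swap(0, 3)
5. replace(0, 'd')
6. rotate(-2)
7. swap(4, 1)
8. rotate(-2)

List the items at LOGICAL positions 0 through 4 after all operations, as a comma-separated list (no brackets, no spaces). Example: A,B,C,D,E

Answer: A,C,o,D,d

Derivation:
After op 1 (rotate(+1)): offset=1, physical=[A,B,C,D,E], logical=[B,C,D,E,A]
After op 2 (swap(4, 1)): offset=1, physical=[C,B,A,D,E], logical=[B,A,D,E,C]
After op 3 (replace(0, 'o')): offset=1, physical=[C,o,A,D,E], logical=[o,A,D,E,C]
After op 4 (swap(0, 3)): offset=1, physical=[C,E,A,D,o], logical=[E,A,D,o,C]
After op 5 (replace(0, 'd')): offset=1, physical=[C,d,A,D,o], logical=[d,A,D,o,C]
After op 6 (rotate(-2)): offset=4, physical=[C,d,A,D,o], logical=[o,C,d,A,D]
After op 7 (swap(4, 1)): offset=4, physical=[D,d,A,C,o], logical=[o,D,d,A,C]
After op 8 (rotate(-2)): offset=2, physical=[D,d,A,C,o], logical=[A,C,o,D,d]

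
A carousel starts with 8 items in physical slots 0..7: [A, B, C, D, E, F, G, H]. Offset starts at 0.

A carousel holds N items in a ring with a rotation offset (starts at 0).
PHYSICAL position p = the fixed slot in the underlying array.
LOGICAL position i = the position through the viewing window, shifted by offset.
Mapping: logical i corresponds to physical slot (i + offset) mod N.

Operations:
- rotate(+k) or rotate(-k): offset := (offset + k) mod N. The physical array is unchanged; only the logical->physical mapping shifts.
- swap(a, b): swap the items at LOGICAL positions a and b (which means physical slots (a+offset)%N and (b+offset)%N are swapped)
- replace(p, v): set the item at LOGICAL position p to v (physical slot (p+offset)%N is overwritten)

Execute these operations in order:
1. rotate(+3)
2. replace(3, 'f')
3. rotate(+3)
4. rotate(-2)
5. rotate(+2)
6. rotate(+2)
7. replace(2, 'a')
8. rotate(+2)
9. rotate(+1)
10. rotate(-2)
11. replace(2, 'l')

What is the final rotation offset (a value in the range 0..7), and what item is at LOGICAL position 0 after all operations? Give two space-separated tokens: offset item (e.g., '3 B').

After op 1 (rotate(+3)): offset=3, physical=[A,B,C,D,E,F,G,H], logical=[D,E,F,G,H,A,B,C]
After op 2 (replace(3, 'f')): offset=3, physical=[A,B,C,D,E,F,f,H], logical=[D,E,F,f,H,A,B,C]
After op 3 (rotate(+3)): offset=6, physical=[A,B,C,D,E,F,f,H], logical=[f,H,A,B,C,D,E,F]
After op 4 (rotate(-2)): offset=4, physical=[A,B,C,D,E,F,f,H], logical=[E,F,f,H,A,B,C,D]
After op 5 (rotate(+2)): offset=6, physical=[A,B,C,D,E,F,f,H], logical=[f,H,A,B,C,D,E,F]
After op 6 (rotate(+2)): offset=0, physical=[A,B,C,D,E,F,f,H], logical=[A,B,C,D,E,F,f,H]
After op 7 (replace(2, 'a')): offset=0, physical=[A,B,a,D,E,F,f,H], logical=[A,B,a,D,E,F,f,H]
After op 8 (rotate(+2)): offset=2, physical=[A,B,a,D,E,F,f,H], logical=[a,D,E,F,f,H,A,B]
After op 9 (rotate(+1)): offset=3, physical=[A,B,a,D,E,F,f,H], logical=[D,E,F,f,H,A,B,a]
After op 10 (rotate(-2)): offset=1, physical=[A,B,a,D,E,F,f,H], logical=[B,a,D,E,F,f,H,A]
After op 11 (replace(2, 'l')): offset=1, physical=[A,B,a,l,E,F,f,H], logical=[B,a,l,E,F,f,H,A]

Answer: 1 B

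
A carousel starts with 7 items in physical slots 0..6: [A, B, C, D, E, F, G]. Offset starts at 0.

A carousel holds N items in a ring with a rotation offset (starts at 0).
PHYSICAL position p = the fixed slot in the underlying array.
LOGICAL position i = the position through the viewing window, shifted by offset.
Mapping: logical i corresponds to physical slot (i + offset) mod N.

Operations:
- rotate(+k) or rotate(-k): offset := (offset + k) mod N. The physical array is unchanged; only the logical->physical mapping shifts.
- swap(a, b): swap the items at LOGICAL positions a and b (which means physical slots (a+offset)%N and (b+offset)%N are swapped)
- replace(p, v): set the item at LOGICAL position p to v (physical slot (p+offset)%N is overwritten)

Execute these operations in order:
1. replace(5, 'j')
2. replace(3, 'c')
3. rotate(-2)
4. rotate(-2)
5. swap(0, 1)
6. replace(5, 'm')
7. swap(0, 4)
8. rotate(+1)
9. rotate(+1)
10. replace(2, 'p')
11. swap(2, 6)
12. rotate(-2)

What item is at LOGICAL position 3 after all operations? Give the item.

After op 1 (replace(5, 'j')): offset=0, physical=[A,B,C,D,E,j,G], logical=[A,B,C,D,E,j,G]
After op 2 (replace(3, 'c')): offset=0, physical=[A,B,C,c,E,j,G], logical=[A,B,C,c,E,j,G]
After op 3 (rotate(-2)): offset=5, physical=[A,B,C,c,E,j,G], logical=[j,G,A,B,C,c,E]
After op 4 (rotate(-2)): offset=3, physical=[A,B,C,c,E,j,G], logical=[c,E,j,G,A,B,C]
After op 5 (swap(0, 1)): offset=3, physical=[A,B,C,E,c,j,G], logical=[E,c,j,G,A,B,C]
After op 6 (replace(5, 'm')): offset=3, physical=[A,m,C,E,c,j,G], logical=[E,c,j,G,A,m,C]
After op 7 (swap(0, 4)): offset=3, physical=[E,m,C,A,c,j,G], logical=[A,c,j,G,E,m,C]
After op 8 (rotate(+1)): offset=4, physical=[E,m,C,A,c,j,G], logical=[c,j,G,E,m,C,A]
After op 9 (rotate(+1)): offset=5, physical=[E,m,C,A,c,j,G], logical=[j,G,E,m,C,A,c]
After op 10 (replace(2, 'p')): offset=5, physical=[p,m,C,A,c,j,G], logical=[j,G,p,m,C,A,c]
After op 11 (swap(2, 6)): offset=5, physical=[c,m,C,A,p,j,G], logical=[j,G,c,m,C,A,p]
After op 12 (rotate(-2)): offset=3, physical=[c,m,C,A,p,j,G], logical=[A,p,j,G,c,m,C]

Answer: G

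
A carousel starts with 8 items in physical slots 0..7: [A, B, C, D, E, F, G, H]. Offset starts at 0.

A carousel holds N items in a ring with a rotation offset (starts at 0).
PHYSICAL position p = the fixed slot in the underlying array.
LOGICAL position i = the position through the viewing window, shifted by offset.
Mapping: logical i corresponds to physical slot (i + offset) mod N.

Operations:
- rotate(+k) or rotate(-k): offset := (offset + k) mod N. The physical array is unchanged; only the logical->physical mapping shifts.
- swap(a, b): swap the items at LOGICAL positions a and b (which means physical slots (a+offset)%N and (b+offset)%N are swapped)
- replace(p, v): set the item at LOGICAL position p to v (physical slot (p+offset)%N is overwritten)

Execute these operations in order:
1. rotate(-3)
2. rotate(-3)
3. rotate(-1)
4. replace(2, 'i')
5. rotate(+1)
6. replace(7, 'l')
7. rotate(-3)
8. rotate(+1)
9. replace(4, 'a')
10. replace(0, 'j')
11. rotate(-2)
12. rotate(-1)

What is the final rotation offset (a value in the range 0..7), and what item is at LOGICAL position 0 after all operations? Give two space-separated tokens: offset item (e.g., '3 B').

After op 1 (rotate(-3)): offset=5, physical=[A,B,C,D,E,F,G,H], logical=[F,G,H,A,B,C,D,E]
After op 2 (rotate(-3)): offset=2, physical=[A,B,C,D,E,F,G,H], logical=[C,D,E,F,G,H,A,B]
After op 3 (rotate(-1)): offset=1, physical=[A,B,C,D,E,F,G,H], logical=[B,C,D,E,F,G,H,A]
After op 4 (replace(2, 'i')): offset=1, physical=[A,B,C,i,E,F,G,H], logical=[B,C,i,E,F,G,H,A]
After op 5 (rotate(+1)): offset=2, physical=[A,B,C,i,E,F,G,H], logical=[C,i,E,F,G,H,A,B]
After op 6 (replace(7, 'l')): offset=2, physical=[A,l,C,i,E,F,G,H], logical=[C,i,E,F,G,H,A,l]
After op 7 (rotate(-3)): offset=7, physical=[A,l,C,i,E,F,G,H], logical=[H,A,l,C,i,E,F,G]
After op 8 (rotate(+1)): offset=0, physical=[A,l,C,i,E,F,G,H], logical=[A,l,C,i,E,F,G,H]
After op 9 (replace(4, 'a')): offset=0, physical=[A,l,C,i,a,F,G,H], logical=[A,l,C,i,a,F,G,H]
After op 10 (replace(0, 'j')): offset=0, physical=[j,l,C,i,a,F,G,H], logical=[j,l,C,i,a,F,G,H]
After op 11 (rotate(-2)): offset=6, physical=[j,l,C,i,a,F,G,H], logical=[G,H,j,l,C,i,a,F]
After op 12 (rotate(-1)): offset=5, physical=[j,l,C,i,a,F,G,H], logical=[F,G,H,j,l,C,i,a]

Answer: 5 F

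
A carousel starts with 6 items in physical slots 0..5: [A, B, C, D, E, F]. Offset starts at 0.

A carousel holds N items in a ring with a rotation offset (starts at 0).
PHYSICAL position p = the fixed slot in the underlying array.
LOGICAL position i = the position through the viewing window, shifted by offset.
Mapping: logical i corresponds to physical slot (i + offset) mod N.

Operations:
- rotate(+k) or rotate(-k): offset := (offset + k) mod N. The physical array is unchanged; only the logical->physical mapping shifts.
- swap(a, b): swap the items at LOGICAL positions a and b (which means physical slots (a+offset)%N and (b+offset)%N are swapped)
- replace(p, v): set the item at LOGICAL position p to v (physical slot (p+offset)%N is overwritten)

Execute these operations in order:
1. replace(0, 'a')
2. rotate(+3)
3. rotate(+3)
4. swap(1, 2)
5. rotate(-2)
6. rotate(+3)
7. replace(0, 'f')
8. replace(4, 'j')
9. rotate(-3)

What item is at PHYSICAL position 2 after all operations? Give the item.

Answer: B

Derivation:
After op 1 (replace(0, 'a')): offset=0, physical=[a,B,C,D,E,F], logical=[a,B,C,D,E,F]
After op 2 (rotate(+3)): offset=3, physical=[a,B,C,D,E,F], logical=[D,E,F,a,B,C]
After op 3 (rotate(+3)): offset=0, physical=[a,B,C,D,E,F], logical=[a,B,C,D,E,F]
After op 4 (swap(1, 2)): offset=0, physical=[a,C,B,D,E,F], logical=[a,C,B,D,E,F]
After op 5 (rotate(-2)): offset=4, physical=[a,C,B,D,E,F], logical=[E,F,a,C,B,D]
After op 6 (rotate(+3)): offset=1, physical=[a,C,B,D,E,F], logical=[C,B,D,E,F,a]
After op 7 (replace(0, 'f')): offset=1, physical=[a,f,B,D,E,F], logical=[f,B,D,E,F,a]
After op 8 (replace(4, 'j')): offset=1, physical=[a,f,B,D,E,j], logical=[f,B,D,E,j,a]
After op 9 (rotate(-3)): offset=4, physical=[a,f,B,D,E,j], logical=[E,j,a,f,B,D]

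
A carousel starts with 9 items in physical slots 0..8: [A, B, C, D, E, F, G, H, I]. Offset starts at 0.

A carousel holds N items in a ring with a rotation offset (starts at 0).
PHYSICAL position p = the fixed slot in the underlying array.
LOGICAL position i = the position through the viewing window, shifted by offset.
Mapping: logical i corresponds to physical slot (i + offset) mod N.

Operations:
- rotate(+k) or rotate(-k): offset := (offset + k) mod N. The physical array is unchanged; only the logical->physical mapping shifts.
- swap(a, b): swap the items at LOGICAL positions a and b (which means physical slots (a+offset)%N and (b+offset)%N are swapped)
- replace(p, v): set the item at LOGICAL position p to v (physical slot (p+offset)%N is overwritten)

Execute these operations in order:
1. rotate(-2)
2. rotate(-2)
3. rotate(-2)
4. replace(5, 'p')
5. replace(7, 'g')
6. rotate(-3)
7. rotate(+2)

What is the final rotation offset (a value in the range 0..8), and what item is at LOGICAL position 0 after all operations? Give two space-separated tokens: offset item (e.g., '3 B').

Answer: 2 C

Derivation:
After op 1 (rotate(-2)): offset=7, physical=[A,B,C,D,E,F,G,H,I], logical=[H,I,A,B,C,D,E,F,G]
After op 2 (rotate(-2)): offset=5, physical=[A,B,C,D,E,F,G,H,I], logical=[F,G,H,I,A,B,C,D,E]
After op 3 (rotate(-2)): offset=3, physical=[A,B,C,D,E,F,G,H,I], logical=[D,E,F,G,H,I,A,B,C]
After op 4 (replace(5, 'p')): offset=3, physical=[A,B,C,D,E,F,G,H,p], logical=[D,E,F,G,H,p,A,B,C]
After op 5 (replace(7, 'g')): offset=3, physical=[A,g,C,D,E,F,G,H,p], logical=[D,E,F,G,H,p,A,g,C]
After op 6 (rotate(-3)): offset=0, physical=[A,g,C,D,E,F,G,H,p], logical=[A,g,C,D,E,F,G,H,p]
After op 7 (rotate(+2)): offset=2, physical=[A,g,C,D,E,F,G,H,p], logical=[C,D,E,F,G,H,p,A,g]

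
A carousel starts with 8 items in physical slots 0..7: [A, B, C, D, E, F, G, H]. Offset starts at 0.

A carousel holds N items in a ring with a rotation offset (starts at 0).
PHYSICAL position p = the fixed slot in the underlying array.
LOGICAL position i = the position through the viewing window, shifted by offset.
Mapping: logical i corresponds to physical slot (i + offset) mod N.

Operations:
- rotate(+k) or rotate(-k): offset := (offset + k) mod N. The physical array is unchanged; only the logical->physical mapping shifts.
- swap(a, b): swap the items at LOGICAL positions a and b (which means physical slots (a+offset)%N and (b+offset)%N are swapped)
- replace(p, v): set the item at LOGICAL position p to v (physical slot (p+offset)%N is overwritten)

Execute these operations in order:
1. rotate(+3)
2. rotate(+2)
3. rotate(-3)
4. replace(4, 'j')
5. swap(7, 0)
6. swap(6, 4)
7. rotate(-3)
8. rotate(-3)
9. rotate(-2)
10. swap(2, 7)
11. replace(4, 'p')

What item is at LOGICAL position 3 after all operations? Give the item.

After op 1 (rotate(+3)): offset=3, physical=[A,B,C,D,E,F,G,H], logical=[D,E,F,G,H,A,B,C]
After op 2 (rotate(+2)): offset=5, physical=[A,B,C,D,E,F,G,H], logical=[F,G,H,A,B,C,D,E]
After op 3 (rotate(-3)): offset=2, physical=[A,B,C,D,E,F,G,H], logical=[C,D,E,F,G,H,A,B]
After op 4 (replace(4, 'j')): offset=2, physical=[A,B,C,D,E,F,j,H], logical=[C,D,E,F,j,H,A,B]
After op 5 (swap(7, 0)): offset=2, physical=[A,C,B,D,E,F,j,H], logical=[B,D,E,F,j,H,A,C]
After op 6 (swap(6, 4)): offset=2, physical=[j,C,B,D,E,F,A,H], logical=[B,D,E,F,A,H,j,C]
After op 7 (rotate(-3)): offset=7, physical=[j,C,B,D,E,F,A,H], logical=[H,j,C,B,D,E,F,A]
After op 8 (rotate(-3)): offset=4, physical=[j,C,B,D,E,F,A,H], logical=[E,F,A,H,j,C,B,D]
After op 9 (rotate(-2)): offset=2, physical=[j,C,B,D,E,F,A,H], logical=[B,D,E,F,A,H,j,C]
After op 10 (swap(2, 7)): offset=2, physical=[j,E,B,D,C,F,A,H], logical=[B,D,C,F,A,H,j,E]
After op 11 (replace(4, 'p')): offset=2, physical=[j,E,B,D,C,F,p,H], logical=[B,D,C,F,p,H,j,E]

Answer: F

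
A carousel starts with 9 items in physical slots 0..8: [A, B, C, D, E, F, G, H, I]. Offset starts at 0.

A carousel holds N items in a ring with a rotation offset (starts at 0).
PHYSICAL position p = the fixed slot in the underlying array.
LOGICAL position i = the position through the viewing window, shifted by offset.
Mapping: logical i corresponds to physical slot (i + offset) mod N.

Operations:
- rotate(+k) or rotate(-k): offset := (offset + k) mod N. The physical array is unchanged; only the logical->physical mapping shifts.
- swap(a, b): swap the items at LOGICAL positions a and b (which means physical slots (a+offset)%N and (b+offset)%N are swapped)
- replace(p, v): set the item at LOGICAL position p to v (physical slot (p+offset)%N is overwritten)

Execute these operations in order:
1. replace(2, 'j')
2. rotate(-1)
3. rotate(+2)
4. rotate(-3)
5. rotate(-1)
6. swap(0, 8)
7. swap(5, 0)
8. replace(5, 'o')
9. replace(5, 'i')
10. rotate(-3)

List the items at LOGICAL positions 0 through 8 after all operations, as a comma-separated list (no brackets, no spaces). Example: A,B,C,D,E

Answer: D,E,G,j,H,I,A,B,i

Derivation:
After op 1 (replace(2, 'j')): offset=0, physical=[A,B,j,D,E,F,G,H,I], logical=[A,B,j,D,E,F,G,H,I]
After op 2 (rotate(-1)): offset=8, physical=[A,B,j,D,E,F,G,H,I], logical=[I,A,B,j,D,E,F,G,H]
After op 3 (rotate(+2)): offset=1, physical=[A,B,j,D,E,F,G,H,I], logical=[B,j,D,E,F,G,H,I,A]
After op 4 (rotate(-3)): offset=7, physical=[A,B,j,D,E,F,G,H,I], logical=[H,I,A,B,j,D,E,F,G]
After op 5 (rotate(-1)): offset=6, physical=[A,B,j,D,E,F,G,H,I], logical=[G,H,I,A,B,j,D,E,F]
After op 6 (swap(0, 8)): offset=6, physical=[A,B,j,D,E,G,F,H,I], logical=[F,H,I,A,B,j,D,E,G]
After op 7 (swap(5, 0)): offset=6, physical=[A,B,F,D,E,G,j,H,I], logical=[j,H,I,A,B,F,D,E,G]
After op 8 (replace(5, 'o')): offset=6, physical=[A,B,o,D,E,G,j,H,I], logical=[j,H,I,A,B,o,D,E,G]
After op 9 (replace(5, 'i')): offset=6, physical=[A,B,i,D,E,G,j,H,I], logical=[j,H,I,A,B,i,D,E,G]
After op 10 (rotate(-3)): offset=3, physical=[A,B,i,D,E,G,j,H,I], logical=[D,E,G,j,H,I,A,B,i]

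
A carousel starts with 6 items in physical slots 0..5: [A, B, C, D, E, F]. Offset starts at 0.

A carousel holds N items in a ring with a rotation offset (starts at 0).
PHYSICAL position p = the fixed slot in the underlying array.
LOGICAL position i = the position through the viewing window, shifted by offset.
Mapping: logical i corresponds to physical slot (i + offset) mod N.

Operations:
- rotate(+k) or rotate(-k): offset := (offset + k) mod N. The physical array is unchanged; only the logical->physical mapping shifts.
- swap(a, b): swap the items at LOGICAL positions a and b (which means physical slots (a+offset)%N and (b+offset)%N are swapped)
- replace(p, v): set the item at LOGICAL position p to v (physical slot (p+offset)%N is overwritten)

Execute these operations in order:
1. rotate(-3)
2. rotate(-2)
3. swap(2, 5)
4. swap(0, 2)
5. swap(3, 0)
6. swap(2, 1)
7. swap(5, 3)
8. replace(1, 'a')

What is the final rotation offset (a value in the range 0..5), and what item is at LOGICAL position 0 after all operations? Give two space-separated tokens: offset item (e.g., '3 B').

After op 1 (rotate(-3)): offset=3, physical=[A,B,C,D,E,F], logical=[D,E,F,A,B,C]
After op 2 (rotate(-2)): offset=1, physical=[A,B,C,D,E,F], logical=[B,C,D,E,F,A]
After op 3 (swap(2, 5)): offset=1, physical=[D,B,C,A,E,F], logical=[B,C,A,E,F,D]
After op 4 (swap(0, 2)): offset=1, physical=[D,A,C,B,E,F], logical=[A,C,B,E,F,D]
After op 5 (swap(3, 0)): offset=1, physical=[D,E,C,B,A,F], logical=[E,C,B,A,F,D]
After op 6 (swap(2, 1)): offset=1, physical=[D,E,B,C,A,F], logical=[E,B,C,A,F,D]
After op 7 (swap(5, 3)): offset=1, physical=[A,E,B,C,D,F], logical=[E,B,C,D,F,A]
After op 8 (replace(1, 'a')): offset=1, physical=[A,E,a,C,D,F], logical=[E,a,C,D,F,A]

Answer: 1 E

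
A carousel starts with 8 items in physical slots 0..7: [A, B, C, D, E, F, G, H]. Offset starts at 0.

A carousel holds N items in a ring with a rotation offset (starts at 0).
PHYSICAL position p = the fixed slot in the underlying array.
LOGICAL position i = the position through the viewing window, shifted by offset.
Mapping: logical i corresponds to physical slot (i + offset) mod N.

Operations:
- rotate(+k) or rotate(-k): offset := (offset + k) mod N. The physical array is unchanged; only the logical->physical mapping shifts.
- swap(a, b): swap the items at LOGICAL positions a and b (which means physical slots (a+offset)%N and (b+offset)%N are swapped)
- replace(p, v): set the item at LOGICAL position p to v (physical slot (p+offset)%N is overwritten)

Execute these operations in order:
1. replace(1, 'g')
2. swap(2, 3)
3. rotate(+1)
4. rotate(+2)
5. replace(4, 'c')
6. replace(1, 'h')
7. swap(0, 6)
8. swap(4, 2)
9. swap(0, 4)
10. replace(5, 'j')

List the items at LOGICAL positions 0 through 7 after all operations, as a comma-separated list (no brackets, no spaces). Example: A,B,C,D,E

After op 1 (replace(1, 'g')): offset=0, physical=[A,g,C,D,E,F,G,H], logical=[A,g,C,D,E,F,G,H]
After op 2 (swap(2, 3)): offset=0, physical=[A,g,D,C,E,F,G,H], logical=[A,g,D,C,E,F,G,H]
After op 3 (rotate(+1)): offset=1, physical=[A,g,D,C,E,F,G,H], logical=[g,D,C,E,F,G,H,A]
After op 4 (rotate(+2)): offset=3, physical=[A,g,D,C,E,F,G,H], logical=[C,E,F,G,H,A,g,D]
After op 5 (replace(4, 'c')): offset=3, physical=[A,g,D,C,E,F,G,c], logical=[C,E,F,G,c,A,g,D]
After op 6 (replace(1, 'h')): offset=3, physical=[A,g,D,C,h,F,G,c], logical=[C,h,F,G,c,A,g,D]
After op 7 (swap(0, 6)): offset=3, physical=[A,C,D,g,h,F,G,c], logical=[g,h,F,G,c,A,C,D]
After op 8 (swap(4, 2)): offset=3, physical=[A,C,D,g,h,c,G,F], logical=[g,h,c,G,F,A,C,D]
After op 9 (swap(0, 4)): offset=3, physical=[A,C,D,F,h,c,G,g], logical=[F,h,c,G,g,A,C,D]
After op 10 (replace(5, 'j')): offset=3, physical=[j,C,D,F,h,c,G,g], logical=[F,h,c,G,g,j,C,D]

Answer: F,h,c,G,g,j,C,D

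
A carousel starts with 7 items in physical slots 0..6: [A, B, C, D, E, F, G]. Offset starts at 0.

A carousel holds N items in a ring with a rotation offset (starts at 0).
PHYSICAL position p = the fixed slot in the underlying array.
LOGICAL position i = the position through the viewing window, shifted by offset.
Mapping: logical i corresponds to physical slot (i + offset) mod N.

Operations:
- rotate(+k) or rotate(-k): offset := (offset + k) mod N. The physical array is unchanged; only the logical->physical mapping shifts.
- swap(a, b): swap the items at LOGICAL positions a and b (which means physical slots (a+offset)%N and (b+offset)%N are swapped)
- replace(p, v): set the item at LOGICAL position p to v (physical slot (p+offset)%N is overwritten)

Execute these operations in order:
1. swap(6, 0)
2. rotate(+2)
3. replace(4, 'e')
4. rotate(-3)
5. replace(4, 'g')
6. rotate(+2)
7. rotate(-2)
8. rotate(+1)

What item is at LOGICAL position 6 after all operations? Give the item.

Answer: e

Derivation:
After op 1 (swap(6, 0)): offset=0, physical=[G,B,C,D,E,F,A], logical=[G,B,C,D,E,F,A]
After op 2 (rotate(+2)): offset=2, physical=[G,B,C,D,E,F,A], logical=[C,D,E,F,A,G,B]
After op 3 (replace(4, 'e')): offset=2, physical=[G,B,C,D,E,F,e], logical=[C,D,E,F,e,G,B]
After op 4 (rotate(-3)): offset=6, physical=[G,B,C,D,E,F,e], logical=[e,G,B,C,D,E,F]
After op 5 (replace(4, 'g')): offset=6, physical=[G,B,C,g,E,F,e], logical=[e,G,B,C,g,E,F]
After op 6 (rotate(+2)): offset=1, physical=[G,B,C,g,E,F,e], logical=[B,C,g,E,F,e,G]
After op 7 (rotate(-2)): offset=6, physical=[G,B,C,g,E,F,e], logical=[e,G,B,C,g,E,F]
After op 8 (rotate(+1)): offset=0, physical=[G,B,C,g,E,F,e], logical=[G,B,C,g,E,F,e]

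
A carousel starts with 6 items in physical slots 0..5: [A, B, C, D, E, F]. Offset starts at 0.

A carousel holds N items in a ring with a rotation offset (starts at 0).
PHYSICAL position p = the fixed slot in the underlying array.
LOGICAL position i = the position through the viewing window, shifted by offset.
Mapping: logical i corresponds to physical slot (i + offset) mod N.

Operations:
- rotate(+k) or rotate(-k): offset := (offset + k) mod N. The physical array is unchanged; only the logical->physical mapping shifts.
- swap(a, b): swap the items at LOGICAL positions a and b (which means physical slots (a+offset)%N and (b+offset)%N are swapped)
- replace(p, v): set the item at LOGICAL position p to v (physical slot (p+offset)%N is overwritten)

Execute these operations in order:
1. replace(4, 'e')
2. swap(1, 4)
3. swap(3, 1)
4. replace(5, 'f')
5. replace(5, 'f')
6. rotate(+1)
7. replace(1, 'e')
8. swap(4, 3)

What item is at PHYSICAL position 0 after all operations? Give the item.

Answer: A

Derivation:
After op 1 (replace(4, 'e')): offset=0, physical=[A,B,C,D,e,F], logical=[A,B,C,D,e,F]
After op 2 (swap(1, 4)): offset=0, physical=[A,e,C,D,B,F], logical=[A,e,C,D,B,F]
After op 3 (swap(3, 1)): offset=0, physical=[A,D,C,e,B,F], logical=[A,D,C,e,B,F]
After op 4 (replace(5, 'f')): offset=0, physical=[A,D,C,e,B,f], logical=[A,D,C,e,B,f]
After op 5 (replace(5, 'f')): offset=0, physical=[A,D,C,e,B,f], logical=[A,D,C,e,B,f]
After op 6 (rotate(+1)): offset=1, physical=[A,D,C,e,B,f], logical=[D,C,e,B,f,A]
After op 7 (replace(1, 'e')): offset=1, physical=[A,D,e,e,B,f], logical=[D,e,e,B,f,A]
After op 8 (swap(4, 3)): offset=1, physical=[A,D,e,e,f,B], logical=[D,e,e,f,B,A]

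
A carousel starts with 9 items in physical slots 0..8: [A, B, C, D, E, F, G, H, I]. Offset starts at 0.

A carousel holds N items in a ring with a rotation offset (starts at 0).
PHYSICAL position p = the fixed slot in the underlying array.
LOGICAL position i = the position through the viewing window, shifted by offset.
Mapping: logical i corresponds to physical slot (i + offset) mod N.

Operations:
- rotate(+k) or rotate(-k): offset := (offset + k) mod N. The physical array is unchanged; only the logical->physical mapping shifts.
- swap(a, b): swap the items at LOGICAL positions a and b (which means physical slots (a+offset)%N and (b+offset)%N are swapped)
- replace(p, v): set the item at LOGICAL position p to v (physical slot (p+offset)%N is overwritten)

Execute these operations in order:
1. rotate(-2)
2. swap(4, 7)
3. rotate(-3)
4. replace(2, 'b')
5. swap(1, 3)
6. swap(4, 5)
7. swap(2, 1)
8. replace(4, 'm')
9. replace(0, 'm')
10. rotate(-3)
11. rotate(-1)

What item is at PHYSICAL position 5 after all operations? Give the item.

Answer: b

Derivation:
After op 1 (rotate(-2)): offset=7, physical=[A,B,C,D,E,F,G,H,I], logical=[H,I,A,B,C,D,E,F,G]
After op 2 (swap(4, 7)): offset=7, physical=[A,B,F,D,E,C,G,H,I], logical=[H,I,A,B,F,D,E,C,G]
After op 3 (rotate(-3)): offset=4, physical=[A,B,F,D,E,C,G,H,I], logical=[E,C,G,H,I,A,B,F,D]
After op 4 (replace(2, 'b')): offset=4, physical=[A,B,F,D,E,C,b,H,I], logical=[E,C,b,H,I,A,B,F,D]
After op 5 (swap(1, 3)): offset=4, physical=[A,B,F,D,E,H,b,C,I], logical=[E,H,b,C,I,A,B,F,D]
After op 6 (swap(4, 5)): offset=4, physical=[I,B,F,D,E,H,b,C,A], logical=[E,H,b,C,A,I,B,F,D]
After op 7 (swap(2, 1)): offset=4, physical=[I,B,F,D,E,b,H,C,A], logical=[E,b,H,C,A,I,B,F,D]
After op 8 (replace(4, 'm')): offset=4, physical=[I,B,F,D,E,b,H,C,m], logical=[E,b,H,C,m,I,B,F,D]
After op 9 (replace(0, 'm')): offset=4, physical=[I,B,F,D,m,b,H,C,m], logical=[m,b,H,C,m,I,B,F,D]
After op 10 (rotate(-3)): offset=1, physical=[I,B,F,D,m,b,H,C,m], logical=[B,F,D,m,b,H,C,m,I]
After op 11 (rotate(-1)): offset=0, physical=[I,B,F,D,m,b,H,C,m], logical=[I,B,F,D,m,b,H,C,m]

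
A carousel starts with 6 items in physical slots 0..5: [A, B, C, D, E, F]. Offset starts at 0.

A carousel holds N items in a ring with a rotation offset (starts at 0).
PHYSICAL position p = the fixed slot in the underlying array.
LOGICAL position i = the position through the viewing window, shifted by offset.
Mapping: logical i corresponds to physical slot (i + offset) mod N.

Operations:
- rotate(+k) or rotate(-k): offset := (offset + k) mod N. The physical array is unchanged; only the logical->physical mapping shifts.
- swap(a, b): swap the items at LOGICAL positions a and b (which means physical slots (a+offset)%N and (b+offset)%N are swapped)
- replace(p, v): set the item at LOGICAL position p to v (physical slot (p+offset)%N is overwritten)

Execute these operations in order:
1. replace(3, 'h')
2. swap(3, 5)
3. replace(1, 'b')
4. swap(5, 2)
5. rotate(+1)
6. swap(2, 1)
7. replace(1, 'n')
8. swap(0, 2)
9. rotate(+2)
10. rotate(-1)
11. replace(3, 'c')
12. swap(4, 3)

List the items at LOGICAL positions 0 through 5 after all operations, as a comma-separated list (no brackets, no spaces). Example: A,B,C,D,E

Answer: n,b,E,A,c,h

Derivation:
After op 1 (replace(3, 'h')): offset=0, physical=[A,B,C,h,E,F], logical=[A,B,C,h,E,F]
After op 2 (swap(3, 5)): offset=0, physical=[A,B,C,F,E,h], logical=[A,B,C,F,E,h]
After op 3 (replace(1, 'b')): offset=0, physical=[A,b,C,F,E,h], logical=[A,b,C,F,E,h]
After op 4 (swap(5, 2)): offset=0, physical=[A,b,h,F,E,C], logical=[A,b,h,F,E,C]
After op 5 (rotate(+1)): offset=1, physical=[A,b,h,F,E,C], logical=[b,h,F,E,C,A]
After op 6 (swap(2, 1)): offset=1, physical=[A,b,F,h,E,C], logical=[b,F,h,E,C,A]
After op 7 (replace(1, 'n')): offset=1, physical=[A,b,n,h,E,C], logical=[b,n,h,E,C,A]
After op 8 (swap(0, 2)): offset=1, physical=[A,h,n,b,E,C], logical=[h,n,b,E,C,A]
After op 9 (rotate(+2)): offset=3, physical=[A,h,n,b,E,C], logical=[b,E,C,A,h,n]
After op 10 (rotate(-1)): offset=2, physical=[A,h,n,b,E,C], logical=[n,b,E,C,A,h]
After op 11 (replace(3, 'c')): offset=2, physical=[A,h,n,b,E,c], logical=[n,b,E,c,A,h]
After op 12 (swap(4, 3)): offset=2, physical=[c,h,n,b,E,A], logical=[n,b,E,A,c,h]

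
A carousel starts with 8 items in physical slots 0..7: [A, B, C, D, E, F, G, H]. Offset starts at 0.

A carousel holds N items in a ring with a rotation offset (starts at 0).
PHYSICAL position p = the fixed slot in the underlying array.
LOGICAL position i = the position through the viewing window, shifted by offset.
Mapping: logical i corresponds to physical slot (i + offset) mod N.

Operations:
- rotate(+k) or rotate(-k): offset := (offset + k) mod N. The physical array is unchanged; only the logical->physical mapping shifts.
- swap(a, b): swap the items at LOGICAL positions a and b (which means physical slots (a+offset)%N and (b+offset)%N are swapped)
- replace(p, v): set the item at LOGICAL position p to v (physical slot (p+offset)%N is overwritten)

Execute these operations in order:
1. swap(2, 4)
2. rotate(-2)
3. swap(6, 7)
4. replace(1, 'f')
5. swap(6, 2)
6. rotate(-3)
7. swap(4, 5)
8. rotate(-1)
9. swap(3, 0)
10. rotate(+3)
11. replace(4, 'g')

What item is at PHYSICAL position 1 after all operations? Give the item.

Answer: g

Derivation:
After op 1 (swap(2, 4)): offset=0, physical=[A,B,E,D,C,F,G,H], logical=[A,B,E,D,C,F,G,H]
After op 2 (rotate(-2)): offset=6, physical=[A,B,E,D,C,F,G,H], logical=[G,H,A,B,E,D,C,F]
After op 3 (swap(6, 7)): offset=6, physical=[A,B,E,D,F,C,G,H], logical=[G,H,A,B,E,D,F,C]
After op 4 (replace(1, 'f')): offset=6, physical=[A,B,E,D,F,C,G,f], logical=[G,f,A,B,E,D,F,C]
After op 5 (swap(6, 2)): offset=6, physical=[F,B,E,D,A,C,G,f], logical=[G,f,F,B,E,D,A,C]
After op 6 (rotate(-3)): offset=3, physical=[F,B,E,D,A,C,G,f], logical=[D,A,C,G,f,F,B,E]
After op 7 (swap(4, 5)): offset=3, physical=[f,B,E,D,A,C,G,F], logical=[D,A,C,G,F,f,B,E]
After op 8 (rotate(-1)): offset=2, physical=[f,B,E,D,A,C,G,F], logical=[E,D,A,C,G,F,f,B]
After op 9 (swap(3, 0)): offset=2, physical=[f,B,C,D,A,E,G,F], logical=[C,D,A,E,G,F,f,B]
After op 10 (rotate(+3)): offset=5, physical=[f,B,C,D,A,E,G,F], logical=[E,G,F,f,B,C,D,A]
After op 11 (replace(4, 'g')): offset=5, physical=[f,g,C,D,A,E,G,F], logical=[E,G,F,f,g,C,D,A]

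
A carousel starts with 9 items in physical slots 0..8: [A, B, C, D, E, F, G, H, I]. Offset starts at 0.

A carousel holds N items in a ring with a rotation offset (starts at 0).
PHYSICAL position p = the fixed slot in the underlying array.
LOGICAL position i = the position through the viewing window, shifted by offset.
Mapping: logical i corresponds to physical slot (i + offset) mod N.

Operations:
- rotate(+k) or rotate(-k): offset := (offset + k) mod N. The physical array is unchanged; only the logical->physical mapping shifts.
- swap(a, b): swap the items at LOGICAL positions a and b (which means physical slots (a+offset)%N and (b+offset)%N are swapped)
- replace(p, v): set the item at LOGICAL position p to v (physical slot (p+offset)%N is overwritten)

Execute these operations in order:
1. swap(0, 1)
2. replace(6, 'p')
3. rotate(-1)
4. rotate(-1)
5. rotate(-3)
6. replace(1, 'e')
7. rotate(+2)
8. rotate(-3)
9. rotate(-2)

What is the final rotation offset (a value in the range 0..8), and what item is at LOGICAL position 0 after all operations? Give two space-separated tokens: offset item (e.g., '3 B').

Answer: 1 A

Derivation:
After op 1 (swap(0, 1)): offset=0, physical=[B,A,C,D,E,F,G,H,I], logical=[B,A,C,D,E,F,G,H,I]
After op 2 (replace(6, 'p')): offset=0, physical=[B,A,C,D,E,F,p,H,I], logical=[B,A,C,D,E,F,p,H,I]
After op 3 (rotate(-1)): offset=8, physical=[B,A,C,D,E,F,p,H,I], logical=[I,B,A,C,D,E,F,p,H]
After op 4 (rotate(-1)): offset=7, physical=[B,A,C,D,E,F,p,H,I], logical=[H,I,B,A,C,D,E,F,p]
After op 5 (rotate(-3)): offset=4, physical=[B,A,C,D,E,F,p,H,I], logical=[E,F,p,H,I,B,A,C,D]
After op 6 (replace(1, 'e')): offset=4, physical=[B,A,C,D,E,e,p,H,I], logical=[E,e,p,H,I,B,A,C,D]
After op 7 (rotate(+2)): offset=6, physical=[B,A,C,D,E,e,p,H,I], logical=[p,H,I,B,A,C,D,E,e]
After op 8 (rotate(-3)): offset=3, physical=[B,A,C,D,E,e,p,H,I], logical=[D,E,e,p,H,I,B,A,C]
After op 9 (rotate(-2)): offset=1, physical=[B,A,C,D,E,e,p,H,I], logical=[A,C,D,E,e,p,H,I,B]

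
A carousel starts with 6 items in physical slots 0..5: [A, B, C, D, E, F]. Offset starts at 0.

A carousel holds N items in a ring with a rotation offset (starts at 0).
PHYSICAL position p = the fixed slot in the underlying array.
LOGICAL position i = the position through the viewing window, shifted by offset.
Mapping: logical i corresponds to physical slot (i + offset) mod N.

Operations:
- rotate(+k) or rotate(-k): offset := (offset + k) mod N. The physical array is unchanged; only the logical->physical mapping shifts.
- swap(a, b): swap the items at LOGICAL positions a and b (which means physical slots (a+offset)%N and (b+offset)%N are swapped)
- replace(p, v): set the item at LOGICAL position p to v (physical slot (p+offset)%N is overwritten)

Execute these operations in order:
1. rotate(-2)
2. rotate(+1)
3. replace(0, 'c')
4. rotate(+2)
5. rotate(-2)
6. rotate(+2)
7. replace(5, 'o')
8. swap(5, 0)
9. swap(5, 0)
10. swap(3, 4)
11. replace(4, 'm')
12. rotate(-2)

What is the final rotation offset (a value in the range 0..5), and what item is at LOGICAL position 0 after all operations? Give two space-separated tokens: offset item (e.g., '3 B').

After op 1 (rotate(-2)): offset=4, physical=[A,B,C,D,E,F], logical=[E,F,A,B,C,D]
After op 2 (rotate(+1)): offset=5, physical=[A,B,C,D,E,F], logical=[F,A,B,C,D,E]
After op 3 (replace(0, 'c')): offset=5, physical=[A,B,C,D,E,c], logical=[c,A,B,C,D,E]
After op 4 (rotate(+2)): offset=1, physical=[A,B,C,D,E,c], logical=[B,C,D,E,c,A]
After op 5 (rotate(-2)): offset=5, physical=[A,B,C,D,E,c], logical=[c,A,B,C,D,E]
After op 6 (rotate(+2)): offset=1, physical=[A,B,C,D,E,c], logical=[B,C,D,E,c,A]
After op 7 (replace(5, 'o')): offset=1, physical=[o,B,C,D,E,c], logical=[B,C,D,E,c,o]
After op 8 (swap(5, 0)): offset=1, physical=[B,o,C,D,E,c], logical=[o,C,D,E,c,B]
After op 9 (swap(5, 0)): offset=1, physical=[o,B,C,D,E,c], logical=[B,C,D,E,c,o]
After op 10 (swap(3, 4)): offset=1, physical=[o,B,C,D,c,E], logical=[B,C,D,c,E,o]
After op 11 (replace(4, 'm')): offset=1, physical=[o,B,C,D,c,m], logical=[B,C,D,c,m,o]
After op 12 (rotate(-2)): offset=5, physical=[o,B,C,D,c,m], logical=[m,o,B,C,D,c]

Answer: 5 m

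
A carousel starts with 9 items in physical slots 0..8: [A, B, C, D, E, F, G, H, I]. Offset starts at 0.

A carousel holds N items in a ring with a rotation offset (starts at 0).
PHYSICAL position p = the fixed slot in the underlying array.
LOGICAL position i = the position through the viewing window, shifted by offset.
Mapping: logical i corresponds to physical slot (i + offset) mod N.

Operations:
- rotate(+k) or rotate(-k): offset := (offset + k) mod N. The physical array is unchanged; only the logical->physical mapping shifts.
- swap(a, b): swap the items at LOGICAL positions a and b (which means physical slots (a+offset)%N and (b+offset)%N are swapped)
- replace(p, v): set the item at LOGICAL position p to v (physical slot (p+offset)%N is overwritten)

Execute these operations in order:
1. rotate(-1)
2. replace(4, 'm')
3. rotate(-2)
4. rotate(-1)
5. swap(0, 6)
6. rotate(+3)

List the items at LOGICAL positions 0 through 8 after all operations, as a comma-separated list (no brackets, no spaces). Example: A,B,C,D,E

Answer: I,A,B,F,m,E,C,G,H

Derivation:
After op 1 (rotate(-1)): offset=8, physical=[A,B,C,D,E,F,G,H,I], logical=[I,A,B,C,D,E,F,G,H]
After op 2 (replace(4, 'm')): offset=8, physical=[A,B,C,m,E,F,G,H,I], logical=[I,A,B,C,m,E,F,G,H]
After op 3 (rotate(-2)): offset=6, physical=[A,B,C,m,E,F,G,H,I], logical=[G,H,I,A,B,C,m,E,F]
After op 4 (rotate(-1)): offset=5, physical=[A,B,C,m,E,F,G,H,I], logical=[F,G,H,I,A,B,C,m,E]
After op 5 (swap(0, 6)): offset=5, physical=[A,B,F,m,E,C,G,H,I], logical=[C,G,H,I,A,B,F,m,E]
After op 6 (rotate(+3)): offset=8, physical=[A,B,F,m,E,C,G,H,I], logical=[I,A,B,F,m,E,C,G,H]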